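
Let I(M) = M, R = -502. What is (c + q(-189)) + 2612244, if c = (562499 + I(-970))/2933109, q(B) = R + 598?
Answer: 7662278526589/2933109 ≈ 2.6123e+6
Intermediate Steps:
q(B) = 96 (q(B) = -502 + 598 = 96)
c = 561529/2933109 (c = (562499 - 970)/2933109 = 561529*(1/2933109) = 561529/2933109 ≈ 0.19144)
(c + q(-189)) + 2612244 = (561529/2933109 + 96) + 2612244 = 282139993/2933109 + 2612244 = 7662278526589/2933109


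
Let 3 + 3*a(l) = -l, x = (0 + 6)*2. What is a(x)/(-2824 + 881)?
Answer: 5/1943 ≈ 0.0025733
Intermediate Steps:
x = 12 (x = 6*2 = 12)
a(l) = -1 - l/3 (a(l) = -1 + (-l)/3 = -1 - l/3)
a(x)/(-2824 + 881) = (-1 - 1/3*12)/(-2824 + 881) = (-1 - 4)/(-1943) = -5*(-1/1943) = 5/1943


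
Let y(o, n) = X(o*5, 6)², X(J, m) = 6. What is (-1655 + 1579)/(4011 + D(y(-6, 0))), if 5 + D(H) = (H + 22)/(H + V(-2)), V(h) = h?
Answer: -1292/68131 ≈ -0.018963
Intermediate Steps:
y(o, n) = 36 (y(o, n) = 6² = 36)
D(H) = -5 + (22 + H)/(-2 + H) (D(H) = -5 + (H + 22)/(H - 2) = -5 + (22 + H)/(-2 + H))
(-1655 + 1579)/(4011 + D(y(-6, 0))) = (-1655 + 1579)/(4011 + 4*(8 - 1*36)/(-2 + 36)) = -76/(4011 + 4*(8 - 36)/34) = -76/(4011 + 4*(1/34)*(-28)) = -76/(4011 - 56/17) = -76/68131/17 = -76*17/68131 = -1292/68131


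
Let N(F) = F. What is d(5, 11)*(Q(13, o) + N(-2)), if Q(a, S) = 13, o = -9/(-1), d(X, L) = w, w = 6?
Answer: 66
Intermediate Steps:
d(X, L) = 6
o = 9 (o = -9*(-1) = 9)
d(5, 11)*(Q(13, o) + N(-2)) = 6*(13 - 2) = 6*11 = 66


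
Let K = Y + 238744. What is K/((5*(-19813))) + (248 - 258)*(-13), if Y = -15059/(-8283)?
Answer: 9517697249/74595945 ≈ 127.59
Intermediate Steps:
Y = 1369/753 (Y = -15059*(-1/8283) = 1369/753 ≈ 1.8181)
K = 179775601/753 (K = 1369/753 + 238744 = 179775601/753 ≈ 2.3875e+5)
K/((5*(-19813))) + (248 - 258)*(-13) = 179775601/(753*((5*(-19813)))) + (248 - 258)*(-13) = (179775601/753)/(-99065) - 10*(-13) = (179775601/753)*(-1/99065) + 130 = -179775601/74595945 + 130 = 9517697249/74595945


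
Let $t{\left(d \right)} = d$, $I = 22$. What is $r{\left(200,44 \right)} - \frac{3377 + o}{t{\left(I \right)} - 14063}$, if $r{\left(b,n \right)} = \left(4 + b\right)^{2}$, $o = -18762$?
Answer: $\frac{584314871}{14041} \approx 41615.0$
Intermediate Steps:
$r{\left(200,44 \right)} - \frac{3377 + o}{t{\left(I \right)} - 14063} = \left(4 + 200\right)^{2} - \frac{3377 - 18762}{22 - 14063} = 204^{2} - - \frac{15385}{-14041} = 41616 - \left(-15385\right) \left(- \frac{1}{14041}\right) = 41616 - \frac{15385}{14041} = \frac{584314871}{14041}$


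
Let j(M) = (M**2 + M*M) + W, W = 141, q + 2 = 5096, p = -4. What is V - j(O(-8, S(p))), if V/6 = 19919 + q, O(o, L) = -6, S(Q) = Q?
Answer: 149865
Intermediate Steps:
q = 5094 (q = -2 + 5096 = 5094)
V = 150078 (V = 6*(19919 + 5094) = 6*25013 = 150078)
j(M) = 141 + 2*M**2 (j(M) = (M**2 + M*M) + 141 = (M**2 + M**2) + 141 = 2*M**2 + 141 = 141 + 2*M**2)
V - j(O(-8, S(p))) = 150078 - (141 + 2*(-6)**2) = 150078 - (141 + 2*36) = 150078 - (141 + 72) = 150078 - 1*213 = 150078 - 213 = 149865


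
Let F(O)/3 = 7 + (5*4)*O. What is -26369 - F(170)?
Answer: -36590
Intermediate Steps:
F(O) = 21 + 60*O (F(O) = 3*(7 + (5*4)*O) = 3*(7 + 20*O) = 21 + 60*O)
-26369 - F(170) = -26369 - (21 + 60*170) = -26369 - (21 + 10200) = -26369 - 1*10221 = -26369 - 10221 = -36590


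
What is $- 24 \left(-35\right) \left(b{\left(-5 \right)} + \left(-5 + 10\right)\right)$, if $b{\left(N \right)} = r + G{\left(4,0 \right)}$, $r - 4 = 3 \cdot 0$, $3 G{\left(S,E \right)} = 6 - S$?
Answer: $8120$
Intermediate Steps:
$G{\left(S,E \right)} = 2 - \frac{S}{3}$ ($G{\left(S,E \right)} = \frac{6 - S}{3} = 2 - \frac{S}{3}$)
$r = 4$ ($r = 4 + 3 \cdot 0 = 4 + 0 = 4$)
$b{\left(N \right)} = \frac{14}{3}$ ($b{\left(N \right)} = 4 + \left(2 - \frac{4}{3}\right) = 4 + \frac{2}{3} = \frac{14}{3}$)
$- 24 \left(-35\right) \left(b{\left(-5 \right)} + \left(-5 + 10\right)\right) = - 24 \left(-35\right) \left(\frac{14}{3} + \left(-5 + 10\right)\right) = - \left(-840\right) \left(\frac{14}{3} + 5\right) = - \frac{\left(-840\right) 29}{3} = \left(-1\right) \left(-8120\right) = 8120$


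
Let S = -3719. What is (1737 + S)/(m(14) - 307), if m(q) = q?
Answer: 1982/293 ≈ 6.7645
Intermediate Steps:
(1737 + S)/(m(14) - 307) = (1737 - 3719)/(14 - 307) = -1982/(-293) = -1982*(-1/293) = 1982/293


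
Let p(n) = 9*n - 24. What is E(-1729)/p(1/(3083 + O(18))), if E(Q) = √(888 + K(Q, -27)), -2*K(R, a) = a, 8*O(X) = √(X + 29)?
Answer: -608238857*√3606/29191913952 + √169482/9730637984 ≈ -1.2512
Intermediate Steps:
O(X) = √(29 + X)/8 (O(X) = √(X + 29)/8 = √(29 + X)/8)
K(R, a) = -a/2
p(n) = -24 + 9*n
E(Q) = √3606/2 (E(Q) = √(888 - ½*(-27)) = √(888 + 27/2) = √(1803/2) = √3606/2)
E(-1729)/p(1/(3083 + O(18))) = (√3606/2)/(-24 + 9/(3083 + √(29 + 18)/8)) = (√3606/2)/(-24 + 9/(3083 + √47/8)) = √3606/(2*(-24 + 9/(3083 + √47/8)))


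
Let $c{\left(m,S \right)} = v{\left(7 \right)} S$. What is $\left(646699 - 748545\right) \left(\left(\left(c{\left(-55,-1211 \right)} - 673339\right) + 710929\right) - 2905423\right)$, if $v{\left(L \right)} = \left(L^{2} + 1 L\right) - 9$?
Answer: $297874088500$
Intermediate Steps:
$v{\left(L \right)} = -9 + L + L^{2}$ ($v{\left(L \right)} = \left(L^{2} + L\right) - 9 = \left(L + L^{2}\right) - 9 = -9 + L + L^{2}$)
$c{\left(m,S \right)} = 47 S$ ($c{\left(m,S \right)} = \left(-9 + 7 + 7^{2}\right) S = \left(-9 + 7 + 49\right) S = 47 S$)
$\left(646699 - 748545\right) \left(\left(\left(c{\left(-55,-1211 \right)} - 673339\right) + 710929\right) - 2905423\right) = \left(646699 - 748545\right) \left(\left(\left(47 \left(-1211\right) - 673339\right) + 710929\right) - 2905423\right) = - 101846 \left(\left(\left(-56917 - 673339\right) + 710929\right) - 2905423\right) = - 101846 \left(\left(-730256 + 710929\right) - 2905423\right) = - 101846 \left(-19327 - 2905423\right) = \left(-101846\right) \left(-2924750\right) = 297874088500$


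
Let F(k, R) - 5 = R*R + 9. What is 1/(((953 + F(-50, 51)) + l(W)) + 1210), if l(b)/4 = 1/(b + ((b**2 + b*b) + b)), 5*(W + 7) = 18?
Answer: 102/487381 ≈ 0.00020928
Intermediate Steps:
W = -17/5 (W = -7 + (1/5)*18 = -7 + 18/5 = -17/5 ≈ -3.4000)
l(b) = 4/(2*b + 2*b**2) (l(b) = 4/(b + ((b**2 + b*b) + b)) = 4/(b + ((b**2 + b**2) + b)) = 4/(b + (2*b**2 + b)) = 4/(b + (b + 2*b**2)) = 4/(2*b + 2*b**2))
F(k, R) = 14 + R**2 (F(k, R) = 5 + (R*R + 9) = 5 + (R**2 + 9) = 5 + (9 + R**2) = 14 + R**2)
1/(((953 + F(-50, 51)) + l(W)) + 1210) = 1/(((953 + (14 + 51**2)) + 2/((-17/5)*(1 - 17/5))) + 1210) = 1/(((953 + (14 + 2601)) + 2*(-5/17)/(-12/5)) + 1210) = 1/(((953 + 2615) + 2*(-5/17)*(-5/12)) + 1210) = 1/((3568 + 25/102) + 1210) = 1/(363961/102 + 1210) = 1/(487381/102) = 102/487381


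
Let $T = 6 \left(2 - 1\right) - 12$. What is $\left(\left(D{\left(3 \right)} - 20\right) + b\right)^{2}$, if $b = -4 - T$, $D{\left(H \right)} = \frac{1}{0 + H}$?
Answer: $\frac{2809}{9} \approx 312.11$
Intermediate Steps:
$D{\left(H \right)} = \frac{1}{H}$
$T = -6$ ($T = 6 \cdot 1 - 12 = 6 - 12 = -6$)
$b = 2$ ($b = -4 - -6 = -4 + 6 = 2$)
$\left(\left(D{\left(3 \right)} - 20\right) + b\right)^{2} = \left(\left(\frac{1}{3} - 20\right) + 2\right)^{2} = \left(- \frac{59}{3} + 2\right)^{2} = \left(- \frac{53}{3}\right)^{2} = \frac{2809}{9}$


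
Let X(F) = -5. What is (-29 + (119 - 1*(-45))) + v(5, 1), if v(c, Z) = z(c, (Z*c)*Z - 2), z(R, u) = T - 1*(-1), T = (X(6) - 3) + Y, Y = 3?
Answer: 131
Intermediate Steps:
T = -5 (T = (-5 - 3) + 3 = -8 + 3 = -5)
z(R, u) = -4 (z(R, u) = -5 - 1*(-1) = -5 + 1 = -4)
v(c, Z) = -4
(-29 + (119 - 1*(-45))) + v(5, 1) = (-29 + (119 - 1*(-45))) - 4 = (-29 + (119 + 45)) - 4 = (-29 + 164) - 4 = 135 - 4 = 131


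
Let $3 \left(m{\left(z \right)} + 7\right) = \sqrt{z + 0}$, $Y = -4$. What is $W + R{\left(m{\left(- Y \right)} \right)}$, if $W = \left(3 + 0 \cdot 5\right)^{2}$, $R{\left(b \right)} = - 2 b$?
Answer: $\frac{65}{3} \approx 21.667$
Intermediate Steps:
$m{\left(z \right)} = -7 + \frac{\sqrt{z}}{3}$ ($m{\left(z \right)} = -7 + \frac{\sqrt{z + 0}}{3} = -7 + \frac{\sqrt{z}}{3}$)
$W = 9$ ($W = \left(3 + 0\right)^{2} = 3^{2} = 9$)
$W + R{\left(m{\left(- Y \right)} \right)} = 9 - 2 \left(-7 + \frac{\sqrt{\left(-1\right) \left(-4\right)}}{3}\right) = 9 - 2 \left(-7 + \frac{\sqrt{4}}{3}\right) = 9 - 2 \left(-7 + \frac{1}{3} \cdot 2\right) = 9 - 2 \left(-7 + \frac{2}{3}\right) = 9 - - \frac{38}{3} = 9 + \frac{38}{3} = \frac{65}{3}$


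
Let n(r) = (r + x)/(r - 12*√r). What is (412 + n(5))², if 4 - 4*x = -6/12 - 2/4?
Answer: 52462546209/309136 - 3435705*√5/38642 ≈ 1.6951e+5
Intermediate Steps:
x = 5/4 (x = 1 - (-6/12 - 2/4)/4 = 1 - (-6*1/12 - 2*¼)/4 = 1 - (-½ - ½)/4 = 1 - ¼*(-1) = 1 + ¼ = 5/4 ≈ 1.2500)
n(r) = (5/4 + r)/(r - 12*√r) (n(r) = (r + 5/4)/(r - 12*√r) = (5/4 + r)/(r - 12*√r))
(412 + n(5))² = (412 + (5/4 + 5)/(5 - 12*√5))² = (412 + (25/4)/(5 - 12*√5))² = (412 + 25/(4*(5 - 12*√5)))²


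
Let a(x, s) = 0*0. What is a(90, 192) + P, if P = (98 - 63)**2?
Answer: 1225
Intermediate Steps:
a(x, s) = 0
P = 1225 (P = 35**2 = 1225)
a(90, 192) + P = 0 + 1225 = 1225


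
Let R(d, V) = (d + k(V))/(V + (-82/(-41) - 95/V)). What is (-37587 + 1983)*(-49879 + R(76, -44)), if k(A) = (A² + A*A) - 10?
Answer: 3119307705036/1753 ≈ 1.7794e+9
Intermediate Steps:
k(A) = -10 + 2*A² (k(A) = (A² + A²) - 10 = 2*A² - 10 = -10 + 2*A²)
R(d, V) = (-10 + d + 2*V²)/(2 + V - 95/V) (R(d, V) = (d + (-10 + 2*V²))/(V + (-82/(-41) - 95/V)) = (-10 + d + 2*V²)/(V + (-82*(-1/41) - 95/V)) = (-10 + d + 2*V²)/(V + (2 - 95/V)) = (-10 + d + 2*V²)/(2 + V - 95/V))
(-37587 + 1983)*(-49879 + R(76, -44)) = (-37587 + 1983)*(-49879 - 44*(-10 + 76 + 2*(-44)²)/(-95 + (-44)² + 2*(-44))) = -35604*(-49879 - 44*(-10 + 76 + 2*1936)/(-95 + 1936 - 88)) = -35604*(-49879 - 44*(-10 + 76 + 3872)/1753) = -35604*(-49879 - 44*1/1753*3938) = -35604*(-49879 - 173272/1753) = -35604*(-87611159/1753) = 3119307705036/1753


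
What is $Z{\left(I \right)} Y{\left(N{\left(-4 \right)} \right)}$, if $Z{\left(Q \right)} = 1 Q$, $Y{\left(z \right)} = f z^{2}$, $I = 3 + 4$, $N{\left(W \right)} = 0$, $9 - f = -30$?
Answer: $0$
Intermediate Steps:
$f = 39$ ($f = 9 - -30 = 9 + 30 = 39$)
$I = 7$
$Y{\left(z \right)} = 39 z^{2}$
$Z{\left(Q \right)} = Q$
$Z{\left(I \right)} Y{\left(N{\left(-4 \right)} \right)} = 7 \cdot 39 \cdot 0^{2} = 7 \cdot 39 \cdot 0 = 7 \cdot 0 = 0$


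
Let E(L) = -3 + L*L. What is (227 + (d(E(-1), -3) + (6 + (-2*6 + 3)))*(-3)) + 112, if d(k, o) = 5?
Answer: 333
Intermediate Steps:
E(L) = -3 + L²
(227 + (d(E(-1), -3) + (6 + (-2*6 + 3)))*(-3)) + 112 = (227 + (5 + (6 + (-2*6 + 3)))*(-3)) + 112 = (227 + (5 + (6 + (-12 + 3)))*(-3)) + 112 = (227 + (5 + (6 - 9))*(-3)) + 112 = (227 + (5 - 3)*(-3)) + 112 = (227 + 2*(-3)) + 112 = (227 - 6) + 112 = 221 + 112 = 333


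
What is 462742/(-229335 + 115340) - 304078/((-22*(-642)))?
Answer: -2942795687/115004670 ≈ -25.589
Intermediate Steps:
462742/(-229335 + 115340) - 304078/((-22*(-642))) = 462742/(-113995) - 304078/14124 = 462742*(-1/113995) - 304078*1/14124 = -66106/16285 - 152039/7062 = -2942795687/115004670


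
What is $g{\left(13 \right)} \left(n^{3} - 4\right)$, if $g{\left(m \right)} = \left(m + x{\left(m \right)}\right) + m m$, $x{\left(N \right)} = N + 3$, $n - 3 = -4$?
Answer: $-990$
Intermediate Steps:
$n = -1$ ($n = 3 - 4 = -1$)
$x{\left(N \right)} = 3 + N$
$g{\left(m \right)} = 3 + m^{2} + 2 m$ ($g{\left(m \right)} = \left(m + \left(3 + m\right)\right) + m m = \left(3 + 2 m\right) + m^{2} = 3 + m^{2} + 2 m$)
$g{\left(13 \right)} \left(n^{3} - 4\right) = \left(3 + 13^{2} + 2 \cdot 13\right) \left(\left(-1\right)^{3} - 4\right) = \left(3 + 169 + 26\right) \left(-1 - 4\right) = 198 \left(-5\right) = -990$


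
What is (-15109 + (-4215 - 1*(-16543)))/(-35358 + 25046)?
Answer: 2781/10312 ≈ 0.26969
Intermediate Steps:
(-15109 + (-4215 - 1*(-16543)))/(-35358 + 25046) = (-15109 + (-4215 + 16543))/(-10312) = (-15109 + 12328)*(-1/10312) = -2781*(-1/10312) = 2781/10312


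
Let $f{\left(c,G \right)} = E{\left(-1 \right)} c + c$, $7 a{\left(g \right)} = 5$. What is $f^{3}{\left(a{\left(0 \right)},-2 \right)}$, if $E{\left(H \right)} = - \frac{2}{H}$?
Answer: $\frac{3375}{343} \approx 9.8396$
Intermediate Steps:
$a{\left(g \right)} = \frac{5}{7}$ ($a{\left(g \right)} = \frac{1}{7} \cdot 5 = \frac{5}{7}$)
$f{\left(c,G \right)} = 3 c$ ($f{\left(c,G \right)} = - \frac{2}{-1} c + c = \left(-2\right) \left(-1\right) c + c = 2 c + c = 3 c$)
$f^{3}{\left(a{\left(0 \right)},-2 \right)} = \left(3 \cdot \frac{5}{7}\right)^{3} = \left(\frac{15}{7}\right)^{3} = \frac{3375}{343}$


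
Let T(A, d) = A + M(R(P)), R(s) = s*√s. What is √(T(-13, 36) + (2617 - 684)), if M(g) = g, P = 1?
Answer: √1921 ≈ 43.829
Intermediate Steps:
R(s) = s^(3/2)
T(A, d) = 1 + A (T(A, d) = A + 1^(3/2) = A + 1 = 1 + A)
√(T(-13, 36) + (2617 - 684)) = √((1 - 13) + (2617 - 684)) = √(-12 + 1933) = √1921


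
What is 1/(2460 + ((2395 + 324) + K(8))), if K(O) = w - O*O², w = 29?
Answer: 1/4696 ≈ 0.00021295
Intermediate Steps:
K(O) = 29 - O³ (K(O) = 29 - O*O² = 29 - O³)
1/(2460 + ((2395 + 324) + K(8))) = 1/(2460 + ((2395 + 324) + (29 - 1*8³))) = 1/(2460 + (2719 + (29 - 1*512))) = 1/(2460 + (2719 + (29 - 512))) = 1/(2460 + (2719 - 483)) = 1/(2460 + 2236) = 1/4696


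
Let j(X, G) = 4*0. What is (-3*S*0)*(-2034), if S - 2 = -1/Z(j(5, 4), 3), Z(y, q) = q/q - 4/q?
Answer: 0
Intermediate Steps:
j(X, G) = 0
Z(y, q) = 1 - 4/q
S = 5 (S = 2 - 1/((-4 + 3)/3) = 2 - 1/((⅓)*(-1)) = 2 - 1/(-⅓) = 2 - 1*(-3) = 2 + 3 = 5)
(-3*S*0)*(-2034) = (-3*5*0)*(-2034) = -15*0*(-2034) = 0*(-2034) = 0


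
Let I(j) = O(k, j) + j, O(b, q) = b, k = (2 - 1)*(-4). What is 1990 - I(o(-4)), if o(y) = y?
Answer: 1998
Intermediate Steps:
k = -4 (k = 1*(-4) = -4)
I(j) = -4 + j
1990 - I(o(-4)) = 1990 - (-4 - 4) = 1990 - 1*(-8) = 1990 + 8 = 1998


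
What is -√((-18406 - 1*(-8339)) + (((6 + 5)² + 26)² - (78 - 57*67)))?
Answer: -√15283 ≈ -123.62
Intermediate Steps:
-√((-18406 - 1*(-8339)) + (((6 + 5)² + 26)² - (78 - 57*67))) = -√((-18406 + 8339) + ((11² + 26)² - (78 - 3819))) = -√(-10067 + ((121 + 26)² - 1*(-3741))) = -√(-10067 + (147² + 3741)) = -√(-10067 + (21609 + 3741)) = -√(-10067 + 25350) = -√15283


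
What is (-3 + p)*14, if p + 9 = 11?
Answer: -14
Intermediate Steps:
p = 2 (p = -9 + 11 = 2)
(-3 + p)*14 = (-3 + 2)*14 = -1*14 = -14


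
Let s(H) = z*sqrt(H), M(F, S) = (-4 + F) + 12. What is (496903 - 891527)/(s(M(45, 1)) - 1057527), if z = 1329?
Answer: 11592375968/31063048471 + 43704608*sqrt(53)/93189145413 ≈ 0.37660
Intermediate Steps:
M(F, S) = 8 + F
s(H) = 1329*sqrt(H)
(496903 - 891527)/(s(M(45, 1)) - 1057527) = (496903 - 891527)/(1329*sqrt(8 + 45) - 1057527) = -394624/(1329*sqrt(53) - 1057527) = -394624/(-1057527 + 1329*sqrt(53))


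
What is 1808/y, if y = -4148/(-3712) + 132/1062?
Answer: 2628096/1805 ≈ 1456.0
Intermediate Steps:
y = 203965/164256 (y = -4148*(-1/3712) + 132*(1/1062) = 1037/928 + 22/177 = 203965/164256 ≈ 1.2418)
1808/y = 1808/(203965/164256) = 1808*(164256/203965) = 2628096/1805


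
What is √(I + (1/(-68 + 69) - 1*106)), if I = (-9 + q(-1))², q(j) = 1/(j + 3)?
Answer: I*√131/2 ≈ 5.7228*I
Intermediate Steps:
q(j) = 1/(3 + j)
I = 289/4 (I = (-9 + 1/(3 - 1))² = (-9 + 1/2)² = (-9 + ½)² = (-17/2)² = 289/4 ≈ 72.250)
√(I + (1/(-68 + 69) - 1*106)) = √(289/4 + (1/(-68 + 69) - 1*106)) = √(289/4 + (1/1 - 106)) = √(289/4 + (1 - 106)) = √(289/4 - 105) = √(-131/4) = I*√131/2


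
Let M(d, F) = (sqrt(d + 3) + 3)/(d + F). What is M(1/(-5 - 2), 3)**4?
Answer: 584521/160000 + 12201*sqrt(35)/20000 ≈ 7.2624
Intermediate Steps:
M(d, F) = (3 + sqrt(3 + d))/(F + d) (M(d, F) = (sqrt(3 + d) + 3)/(F + d) = (3 + sqrt(3 + d))/(F + d))
M(1/(-5 - 2), 3)**4 = ((3 + sqrt(3 + 1/(-5 - 2)))/(3 + 1/(-5 - 2)))**4 = ((3 + sqrt(3 + 1/(-7)))/(3 + 1/(-7)))**4 = ((3 + sqrt(3 - 1/7))/(3 - 1/7))**4 = ((3 + sqrt(20/7))/(20/7))**4 = (7*(3 + 2*sqrt(35)/7)/20)**4 = (21/20 + sqrt(35)/10)**4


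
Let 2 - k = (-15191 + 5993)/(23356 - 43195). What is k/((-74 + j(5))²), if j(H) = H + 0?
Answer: 10160/31484493 ≈ 0.00032270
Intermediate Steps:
j(H) = H
k = 10160/6613 (k = 2 - (-15191 + 5993)/(23356 - 43195) = 2 - (-9198)/(-19839) = 2 - (-9198)*(-1)/19839 = 2 - 1*3066/6613 = 2 - 3066/6613 = 10160/6613 ≈ 1.5364)
k/((-74 + j(5))²) = 10160/(6613*((-74 + 5)²)) = 10160/(6613*((-69)²)) = (10160/6613)/4761 = (10160/6613)*(1/4761) = 10160/31484493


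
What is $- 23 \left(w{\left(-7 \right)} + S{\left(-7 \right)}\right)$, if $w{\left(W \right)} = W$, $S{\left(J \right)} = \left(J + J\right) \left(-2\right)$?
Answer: $-483$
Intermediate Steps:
$S{\left(J \right)} = - 4 J$ ($S{\left(J \right)} = 2 J \left(-2\right) = - 4 J$)
$- 23 \left(w{\left(-7 \right)} + S{\left(-7 \right)}\right) = - 23 \left(-7 - -28\right) = - 23 \left(-7 + 28\right) = \left(-23\right) 21 = -483$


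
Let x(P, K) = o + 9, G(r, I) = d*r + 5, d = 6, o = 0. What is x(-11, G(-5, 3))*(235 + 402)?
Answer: 5733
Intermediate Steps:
G(r, I) = 5 + 6*r (G(r, I) = 6*r + 5 = 5 + 6*r)
x(P, K) = 9 (x(P, K) = 0 + 9 = 9)
x(-11, G(-5, 3))*(235 + 402) = 9*(235 + 402) = 9*637 = 5733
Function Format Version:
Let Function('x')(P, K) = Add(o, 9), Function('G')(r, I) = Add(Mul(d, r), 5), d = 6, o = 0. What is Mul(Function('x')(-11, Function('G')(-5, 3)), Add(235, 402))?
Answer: 5733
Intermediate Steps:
Function('G')(r, I) = Add(5, Mul(6, r)) (Function('G')(r, I) = Add(Mul(6, r), 5) = Add(5, Mul(6, r)))
Function('x')(P, K) = 9 (Function('x')(P, K) = Add(0, 9) = 9)
Mul(Function('x')(-11, Function('G')(-5, 3)), Add(235, 402)) = Mul(9, Add(235, 402)) = Mul(9, 637) = 5733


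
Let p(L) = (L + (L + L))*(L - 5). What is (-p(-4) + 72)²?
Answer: 1296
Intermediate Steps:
p(L) = 3*L*(-5 + L) (p(L) = (L + 2*L)*(-5 + L) = (3*L)*(-5 + L) = 3*L*(-5 + L))
(-p(-4) + 72)² = (-3*(-4)*(-5 - 4) + 72)² = (-3*(-4)*(-9) + 72)² = (-1*108 + 72)² = (-108 + 72)² = (-36)² = 1296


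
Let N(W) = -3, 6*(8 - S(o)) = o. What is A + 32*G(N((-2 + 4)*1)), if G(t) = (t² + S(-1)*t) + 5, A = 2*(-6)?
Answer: -348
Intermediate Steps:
S(o) = 8 - o/6
A = -12
G(t) = 5 + t² + 49*t/6 (G(t) = (t² + (8 - ⅙*(-1))*t) + 5 = (t² + (8 + ⅙)*t) + 5 = (t² + 49*t/6) + 5 = 5 + t² + 49*t/6)
A + 32*G(N((-2 + 4)*1)) = -12 + 32*(5 + (-3)² + (49/6)*(-3)) = -12 + 32*(5 + 9 - 49/2) = -12 + 32*(-21/2) = -12 - 336 = -348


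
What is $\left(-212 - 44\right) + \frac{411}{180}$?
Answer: $- \frac{15223}{60} \approx -253.72$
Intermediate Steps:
$\left(-212 - 44\right) + \frac{411}{180} = -256 + 411 \cdot \frac{1}{180} = -256 + \frac{137}{60} = - \frac{15223}{60}$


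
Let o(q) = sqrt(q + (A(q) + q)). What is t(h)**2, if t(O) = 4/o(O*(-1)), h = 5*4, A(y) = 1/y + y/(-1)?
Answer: -320/401 ≈ -0.79801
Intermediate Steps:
A(y) = 1/y - y (A(y) = 1/y + y*(-1) = 1/y - y)
h = 20
o(q) = sqrt(q + 1/q) (o(q) = sqrt(q + ((1/q - q) + q)) = sqrt(q + 1/q))
t(O) = 4/sqrt(-O - 1/O) (t(O) = 4/(sqrt(O*(-1) + 1/(O*(-1)))) = 4/(sqrt(-O + 1/(-O))) = 4/(sqrt(-O - 1/O)) = 4/sqrt(-O - 1/O))
t(h)**2 = (4/sqrt(-1*20 - 1/20))**2 = (4/sqrt(-20 - 1*1/20))**2 = (4/sqrt(-20 - 1/20))**2 = (4/sqrt(-401/20))**2 = (4*(-2*I*sqrt(2005)/401))**2 = (-8*I*sqrt(2005)/401)**2 = -320/401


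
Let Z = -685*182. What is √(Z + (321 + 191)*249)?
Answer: √2818 ≈ 53.085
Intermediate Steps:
Z = -124670
√(Z + (321 + 191)*249) = √(-124670 + (321 + 191)*249) = √(-124670 + 512*249) = √(-124670 + 127488) = √2818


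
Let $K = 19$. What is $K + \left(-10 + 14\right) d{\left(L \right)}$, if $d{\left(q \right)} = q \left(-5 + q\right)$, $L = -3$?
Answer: $115$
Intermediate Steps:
$K + \left(-10 + 14\right) d{\left(L \right)} = 19 + \left(-10 + 14\right) \left(- 3 \left(-5 - 3\right)\right) = 19 + 4 \left(\left(-3\right) \left(-8\right)\right) = 19 + 4 \cdot 24 = 19 + 96 = 115$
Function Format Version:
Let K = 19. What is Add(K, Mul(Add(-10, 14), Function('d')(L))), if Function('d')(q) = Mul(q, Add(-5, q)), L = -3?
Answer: 115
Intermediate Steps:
Add(K, Mul(Add(-10, 14), Function('d')(L))) = Add(19, Mul(Add(-10, 14), Mul(-3, Add(-5, -3)))) = Add(19, Mul(4, Mul(-3, -8))) = Add(19, Mul(4, 24)) = Add(19, 96) = 115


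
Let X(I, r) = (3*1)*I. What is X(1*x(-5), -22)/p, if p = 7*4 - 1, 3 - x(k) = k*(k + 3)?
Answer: -7/9 ≈ -0.77778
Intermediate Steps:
x(k) = 3 - k*(3 + k) (x(k) = 3 - k*(k + 3) = 3 - k*(3 + k))
X(I, r) = 3*I
p = 27 (p = 28 - 1 = 27)
X(1*x(-5), -22)/p = (3*(1*(3 - 1*(-5)**2 - 3*(-5))))/27 = (3*(1*(3 - 1*25 + 15)))*(1/27) = (3*(1*(3 - 25 + 15)))*(1/27) = (3*(1*(-7)))*(1/27) = (3*(-7))*(1/27) = -21*1/27 = -7/9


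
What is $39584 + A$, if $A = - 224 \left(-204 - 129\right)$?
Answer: $114176$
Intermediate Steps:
$A = 74592$ ($A = \left(-224\right) \left(-333\right) = 74592$)
$39584 + A = 39584 + 74592 = 114176$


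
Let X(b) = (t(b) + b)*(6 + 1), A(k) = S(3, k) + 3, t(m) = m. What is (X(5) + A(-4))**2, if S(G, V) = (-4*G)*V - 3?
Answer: 13924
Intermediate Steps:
S(G, V) = -3 - 4*G*V (S(G, V) = -4*G*V - 3 = -3 - 4*G*V)
A(k) = -12*k (A(k) = (-3 - 4*3*k) + 3 = (-3 - 12*k) + 3 = -12*k)
X(b) = 14*b (X(b) = (b + b)*(6 + 1) = (2*b)*7 = 14*b)
(X(5) + A(-4))**2 = (14*5 - 12*(-4))**2 = (70 + 48)**2 = 118**2 = 13924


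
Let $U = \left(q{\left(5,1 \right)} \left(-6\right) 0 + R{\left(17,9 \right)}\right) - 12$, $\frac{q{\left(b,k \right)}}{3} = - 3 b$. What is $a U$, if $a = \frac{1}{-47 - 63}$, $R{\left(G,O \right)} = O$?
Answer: $\frac{3}{110} \approx 0.027273$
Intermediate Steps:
$q{\left(b,k \right)} = - 9 b$ ($q{\left(b,k \right)} = 3 \left(- 3 b\right) = - 9 b$)
$U = -3$ ($U = \left(\left(-9\right) 5 \left(-6\right) 0 + 9\right) - 12 = \left(\left(-45\right) \left(-6\right) 0 + 9\right) - 12 = \left(270 \cdot 0 + 9\right) - 12 = \left(0 + 9\right) - 12 = 9 - 12 = -3$)
$a = - \frac{1}{110}$ ($a = \frac{1}{-110} = - \frac{1}{110} \approx -0.0090909$)
$a U = \left(- \frac{1}{110}\right) \left(-3\right) = \frac{3}{110}$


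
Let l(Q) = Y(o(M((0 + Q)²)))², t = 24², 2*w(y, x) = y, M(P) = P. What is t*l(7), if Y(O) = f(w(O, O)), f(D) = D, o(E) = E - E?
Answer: 0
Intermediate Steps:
w(y, x) = y/2
t = 576
o(E) = 0
Y(O) = O/2
l(Q) = 0 (l(Q) = ((½)*0)² = 0² = 0)
t*l(7) = 576*0 = 0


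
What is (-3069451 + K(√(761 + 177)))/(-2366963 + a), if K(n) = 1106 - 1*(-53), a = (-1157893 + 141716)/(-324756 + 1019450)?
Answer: 710508014216/548105336833 ≈ 1.2963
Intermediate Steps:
a = -1016177/694694 ≈ -1.4628
K(n) = 1159 (K(n) = 1106 + 53 = 1159)
(-3069451 + K(√(761 + 177)))/(-2366963 + a) = (-3069451 + 1159)/(-2366963 - 1016177/694694) = -3068292/(-1644316010499/694694) = -3068292*(-694694/1644316010499) = 710508014216/548105336833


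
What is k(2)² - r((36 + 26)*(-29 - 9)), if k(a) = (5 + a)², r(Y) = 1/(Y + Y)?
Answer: 11313513/4712 ≈ 2401.0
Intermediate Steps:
r(Y) = 1/(2*Y)
k(2)² - r((36 + 26)*(-29 - 9)) = ((5 + 2)²)² - 1/(2*((36 + 26)*(-29 - 9))) = (7²)² - 1/(2*(62*(-38))) = 49² - 1/(2*(-2356)) = 2401 - (-1)/(2*2356) = 2401 - 1*(-1/4712) = 2401 + 1/4712 = 11313513/4712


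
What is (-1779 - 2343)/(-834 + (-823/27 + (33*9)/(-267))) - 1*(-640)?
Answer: 670559623/1040011 ≈ 644.76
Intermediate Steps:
(-1779 - 2343)/(-834 + (-823/27 + (33*9)/(-267))) - 1*(-640) = -4122/(-834 + (-823*1/27 + 297*(-1/267))) + 640 = -4122/(-834 + (-823/27 - 99/89)) + 640 = -4122/(-834 - 75920/2403) + 640 = -4122/(-2080022/2403) + 640 = -4122*(-2403/2080022) + 640 = 4952583/1040011 + 640 = 670559623/1040011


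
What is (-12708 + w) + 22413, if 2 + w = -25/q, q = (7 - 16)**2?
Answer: 785918/81 ≈ 9702.7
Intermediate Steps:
q = 81 (q = (-9)**2 = 81)
w = -187/81 (w = -2 - 25/81 = -187/81 ≈ -2.3086)
(-12708 + w) + 22413 = (-12708 - 187/81) + 22413 = -1029535/81 + 22413 = 785918/81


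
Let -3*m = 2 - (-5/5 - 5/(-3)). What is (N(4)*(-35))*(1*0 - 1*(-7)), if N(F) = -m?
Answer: -980/9 ≈ -108.89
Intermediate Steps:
m = -4/9 (m = -(2 - (-5/5 - 5/(-3)))/3 = -(2 - (-5*⅕ - 5*(-⅓)))/3 = -(2 - (-1 + 5/3))/3 = -(2 - 1*⅔)/3 = -(2 - ⅔)/3 = -⅓*4/3 = -4/9 ≈ -0.44444)
N(F) = 4/9 (N(F) = -1*(-4/9) = 4/9)
(N(4)*(-35))*(1*0 - 1*(-7)) = ((4/9)*(-35))*(1*0 - 1*(-7)) = -140*(0 + 7)/9 = -140/9*7 = -980/9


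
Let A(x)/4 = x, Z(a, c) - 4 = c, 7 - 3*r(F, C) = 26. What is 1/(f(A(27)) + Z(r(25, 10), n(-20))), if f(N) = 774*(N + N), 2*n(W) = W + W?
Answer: 1/167168 ≈ 5.9820e-6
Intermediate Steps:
r(F, C) = -19/3 (r(F, C) = 7/3 - ⅓*26 = 7/3 - 26/3 = -19/3)
n(W) = W (n(W) = (W + W)/2 = (2*W)/2 = W)
Z(a, c) = 4 + c
A(x) = 4*x
f(N) = 1548*N (f(N) = 774*(2*N) = 1548*N)
1/(f(A(27)) + Z(r(25, 10), n(-20))) = 1/(1548*(4*27) + (4 - 20)) = 1/(1548*108 - 16) = 1/(167184 - 16) = 1/167168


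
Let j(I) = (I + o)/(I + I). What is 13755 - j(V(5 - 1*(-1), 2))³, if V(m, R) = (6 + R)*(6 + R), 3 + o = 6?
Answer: 28846024997/2097152 ≈ 13755.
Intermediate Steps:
o = 3 (o = -3 + 6 = 3)
V(m, R) = (6 + R)²
j(I) = (3 + I)/(2*I) (j(I) = (I + 3)/(I + I) = (3 + I)/((2*I)) = (3 + I)*(1/(2*I)) = (3 + I)/(2*I))
13755 - j(V(5 - 1*(-1), 2))³ = 13755 - ((3 + (6 + 2)²)/(2*((6 + 2)²)))³ = 13755 - ((3 + 8²)/(2*(8²)))³ = 13755 - ((½)*(3 + 64)/64)³ = 13755 - ((½)*(1/64)*67)³ = 13755 - (67/128)³ = 13755 - 1*300763/2097152 = 13755 - 300763/2097152 = 28846024997/2097152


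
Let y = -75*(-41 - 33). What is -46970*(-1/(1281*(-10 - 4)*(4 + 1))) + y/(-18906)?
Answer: -54086/66171 ≈ -0.81737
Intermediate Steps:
y = 5550 (y = -75*(-74) = 5550)
-46970*(-1/(1281*(-10 - 4)*(4 + 1))) + y/(-18906) = -46970*(-1/(1281*(-10 - 4)*(4 + 1))) + 5550/(-18906) = -46970/((5*(-14))*(-1281)) + 5550*(-1/18906) = -46970/((-70*(-1281))) - 925/3151 = -46970/89670 - 925/3151 = -46970*1/89670 - 925/3151 = -11/21 - 925/3151 = -54086/66171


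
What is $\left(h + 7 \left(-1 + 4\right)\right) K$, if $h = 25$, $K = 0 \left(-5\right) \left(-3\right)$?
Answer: $0$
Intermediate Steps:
$K = 0$ ($K = 0 \left(-3\right) = 0$)
$\left(h + 7 \left(-1 + 4\right)\right) K = \left(25 + 7 \left(-1 + 4\right)\right) 0 = \left(25 + 7 \cdot 3\right) 0 = \left(25 + 21\right) 0 = 46 \cdot 0 = 0$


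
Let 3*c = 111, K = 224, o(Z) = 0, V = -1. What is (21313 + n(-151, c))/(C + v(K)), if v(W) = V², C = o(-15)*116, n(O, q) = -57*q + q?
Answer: 19241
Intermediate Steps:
c = 37 (c = (⅓)*111 = 37)
n(O, q) = -56*q
C = 0 (C = 0*116 = 0)
v(W) = 1 (v(W) = (-1)² = 1)
(21313 + n(-151, c))/(C + v(K)) = (21313 - 56*37)/(0 + 1) = (21313 - 2072)/1 = 19241*1 = 19241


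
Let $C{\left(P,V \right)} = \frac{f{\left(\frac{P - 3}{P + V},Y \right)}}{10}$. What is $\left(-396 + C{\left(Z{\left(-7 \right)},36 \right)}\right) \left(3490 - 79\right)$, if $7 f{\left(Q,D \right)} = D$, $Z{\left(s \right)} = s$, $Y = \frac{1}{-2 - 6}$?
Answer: $- \frac{756426771}{560} \approx -1.3508 \cdot 10^{6}$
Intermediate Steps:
$Y = - \frac{1}{8}$ ($Y = \frac{1}{-8} = - \frac{1}{8} \approx -0.125$)
$f{\left(Q,D \right)} = \frac{D}{7}$
$C{\left(P,V \right)} = - \frac{1}{560}$ ($C{\left(P,V \right)} = \frac{\frac{1}{7} \left(- \frac{1}{8}\right)}{10} = \left(- \frac{1}{56}\right) \frac{1}{10} = - \frac{1}{560}$)
$\left(-396 + C{\left(Z{\left(-7 \right)},36 \right)}\right) \left(3490 - 79\right) = \left(-396 - \frac{1}{560}\right) \left(3490 - 79\right) = \left(- \frac{221761}{560}\right) 3411 = - \frac{756426771}{560}$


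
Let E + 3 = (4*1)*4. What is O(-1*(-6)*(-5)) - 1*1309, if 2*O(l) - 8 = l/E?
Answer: -16980/13 ≈ -1306.2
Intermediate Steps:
E = 13 (E = -3 + (4*1)*4 = -3 + 4*4 = -3 + 16 = 13)
O(l) = 4 + l/26 (O(l) = 4 + (l/13)/2 = 4 + l/26)
O(-1*(-6)*(-5)) - 1*1309 = (4 + (-1*(-6)*(-5))/26) - 1*1309 = (4 + (6*(-5))/26) - 1309 = (4 + (1/26)*(-30)) - 1309 = (4 - 15/13) - 1309 = 37/13 - 1309 = -16980/13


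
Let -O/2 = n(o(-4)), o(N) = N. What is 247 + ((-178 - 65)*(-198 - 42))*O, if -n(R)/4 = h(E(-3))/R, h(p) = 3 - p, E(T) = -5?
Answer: -932873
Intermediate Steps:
n(R) = -32/R (n(R) = -4*(3 - 1*(-5))/R = -4*(3 + 5)/R = -32/R)
O = -16 (O = -(-64)/(-4) = -(-64)*(-1)/4 = -2*8 = -16)
247 + ((-178 - 65)*(-198 - 42))*O = 247 + ((-178 - 65)*(-198 - 42))*(-16) = 247 - 243*(-240)*(-16) = 247 + 58320*(-16) = 247 - 933120 = -932873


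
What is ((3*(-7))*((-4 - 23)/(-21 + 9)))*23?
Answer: -4347/4 ≈ -1086.8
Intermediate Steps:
((3*(-7))*((-4 - 23)/(-21 + 9)))*23 = -(-567)/(-12)*23 = -(-567)*(-1)/12*23 = -21*9/4*23 = -189/4*23 = -4347/4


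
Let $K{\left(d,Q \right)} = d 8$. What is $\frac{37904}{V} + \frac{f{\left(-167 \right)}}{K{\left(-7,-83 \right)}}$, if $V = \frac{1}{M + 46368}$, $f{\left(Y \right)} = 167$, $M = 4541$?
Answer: $\frac{108060665049}{56} \approx 1.9297 \cdot 10^{9}$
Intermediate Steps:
$K{\left(d,Q \right)} = 8 d$
$V = \frac{1}{50909}$ ($V = \frac{1}{4541 + 46368} = \frac{1}{50909} \approx 1.9643 \cdot 10^{-5}$)
$\frac{37904}{V} + \frac{f{\left(-167 \right)}}{K{\left(-7,-83 \right)}} = 37904 \frac{1}{\frac{1}{50909}} + \frac{167}{8 \left(-7\right)} = 37904 \cdot 50909 + \frac{167}{-56} = 1929654736 + 167 \left(- \frac{1}{56}\right) = 1929654736 - \frac{167}{56} = \frac{108060665049}{56}$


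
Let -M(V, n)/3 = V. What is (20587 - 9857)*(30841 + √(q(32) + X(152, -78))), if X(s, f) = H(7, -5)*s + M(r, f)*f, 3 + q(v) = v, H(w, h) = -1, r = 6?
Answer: 330923930 + 10730*√1281 ≈ 3.3131e+8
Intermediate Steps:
M(V, n) = -3*V
q(v) = -3 + v
X(s, f) = -s - 18*f (X(s, f) = -s + (-3*6)*f = -s - 18*f)
(20587 - 9857)*(30841 + √(q(32) + X(152, -78))) = (20587 - 9857)*(30841 + √((-3 + 32) + (-1*152 - 18*(-78)))) = 10730*(30841 + √(29 + (-152 + 1404))) = 10730*(30841 + √(29 + 1252)) = 10730*(30841 + √1281) = 330923930 + 10730*√1281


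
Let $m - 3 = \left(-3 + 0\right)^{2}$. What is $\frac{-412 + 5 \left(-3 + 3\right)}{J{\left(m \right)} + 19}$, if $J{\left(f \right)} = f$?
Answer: $- \frac{412}{31} \approx -13.29$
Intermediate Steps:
$m = 12$ ($m = 3 + \left(-3 + 0\right)^{2} = 3 + \left(-3\right)^{2} = 3 + 9 = 12$)
$\frac{-412 + 5 \left(-3 + 3\right)}{J{\left(m \right)} + 19} = \frac{-412 + 5 \left(-3 + 3\right)}{12 + 19} = \frac{-412 + 5 \cdot 0}{31} = \left(-412 + 0\right) \frac{1}{31} = \left(-412\right) \frac{1}{31} = - \frac{412}{31}$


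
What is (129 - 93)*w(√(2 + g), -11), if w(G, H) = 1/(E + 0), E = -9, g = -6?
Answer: -4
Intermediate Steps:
w(G, H) = -⅑ (w(G, H) = 1/(-9 + 0) = 1/(-9) = -⅑)
(129 - 93)*w(√(2 + g), -11) = (129 - 93)*(-⅑) = 36*(-⅑) = -4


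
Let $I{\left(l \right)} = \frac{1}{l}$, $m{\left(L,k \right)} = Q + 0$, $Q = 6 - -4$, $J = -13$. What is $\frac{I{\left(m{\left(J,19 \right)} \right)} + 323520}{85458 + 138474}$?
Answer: $\frac{3235201}{2239320} \approx 1.4447$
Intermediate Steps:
$Q = 10$ ($Q = 6 + 4 = 10$)
$m{\left(L,k \right)} = 10$ ($m{\left(L,k \right)} = 10 + 0 = 10$)
$\frac{I{\left(m{\left(J,19 \right)} \right)} + 323520}{85458 + 138474} = \frac{\frac{1}{10} + 323520}{85458 + 138474} = \frac{\frac{1}{10} + 323520}{223932} = \frac{3235201}{10} \cdot \frac{1}{223932} = \frac{3235201}{2239320}$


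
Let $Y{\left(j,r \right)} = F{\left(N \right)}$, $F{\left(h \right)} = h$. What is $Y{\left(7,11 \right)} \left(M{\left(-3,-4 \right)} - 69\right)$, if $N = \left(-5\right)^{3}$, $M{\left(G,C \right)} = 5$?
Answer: $8000$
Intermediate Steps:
$N = -125$
$Y{\left(j,r \right)} = -125$
$Y{\left(7,11 \right)} \left(M{\left(-3,-4 \right)} - 69\right) = - 125 \left(5 - 69\right) = \left(-125\right) \left(-64\right) = 8000$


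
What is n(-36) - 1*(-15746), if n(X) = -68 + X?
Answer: 15642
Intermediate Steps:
n(-36) - 1*(-15746) = (-68 - 36) - 1*(-15746) = -104 + 15746 = 15642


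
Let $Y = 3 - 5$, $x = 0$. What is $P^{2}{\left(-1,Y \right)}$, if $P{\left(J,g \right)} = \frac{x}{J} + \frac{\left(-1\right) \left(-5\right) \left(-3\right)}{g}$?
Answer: $\frac{225}{4} \approx 56.25$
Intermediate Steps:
$Y = -2$
$P{\left(J,g \right)} = - \frac{15}{g}$ ($P{\left(J,g \right)} = \frac{0}{J} + \frac{\left(-1\right) \left(-5\right) \left(-3\right)}{g} = 0 + \frac{5 \left(-3\right)}{g} = 0 - \frac{15}{g} = - \frac{15}{g}$)
$P^{2}{\left(-1,Y \right)} = \left(- \frac{15}{-2}\right)^{2} = \left(\left(-15\right) \left(- \frac{1}{2}\right)\right)^{2} = \left(\frac{15}{2}\right)^{2} = \frac{225}{4}$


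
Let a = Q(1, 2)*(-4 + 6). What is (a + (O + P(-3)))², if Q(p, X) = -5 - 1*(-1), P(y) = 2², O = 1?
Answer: 9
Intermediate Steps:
P(y) = 4
Q(p, X) = -4 (Q(p, X) = -5 + 1 = -4)
a = -8 (a = -4*(-4 + 6) = -4*2 = -8)
(a + (O + P(-3)))² = (-8 + (1 + 4))² = (-8 + 5)² = (-3)² = 9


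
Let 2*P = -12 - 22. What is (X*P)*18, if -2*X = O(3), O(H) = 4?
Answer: 612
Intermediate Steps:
X = -2 (X = -½*4 = -2)
P = -17 (P = (-12 - 22)/2 = (½)*(-34) = -17)
(X*P)*18 = -2*(-17)*18 = 34*18 = 612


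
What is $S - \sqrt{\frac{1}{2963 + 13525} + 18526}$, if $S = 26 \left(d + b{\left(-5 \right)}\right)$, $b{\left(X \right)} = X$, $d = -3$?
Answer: $-208 - \frac{\sqrt{139899163562}}{2748} \approx -344.11$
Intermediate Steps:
$S = -208$ ($S = 26 \left(-3 - 5\right) = 26 \left(-8\right) = -208$)
$S - \sqrt{\frac{1}{2963 + 13525} + 18526} = -208 - \sqrt{\frac{1}{2963 + 13525} + 18526} = -208 - \sqrt{\frac{1}{16488} + 18526} = -208 - \sqrt{\frac{305456689}{16488}} = -208 - \frac{\sqrt{139899163562}}{2748}$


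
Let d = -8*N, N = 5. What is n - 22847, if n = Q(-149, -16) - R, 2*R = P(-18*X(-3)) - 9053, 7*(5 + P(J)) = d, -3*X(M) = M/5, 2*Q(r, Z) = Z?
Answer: -128262/7 ≈ -18323.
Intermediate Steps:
Q(r, Z) = Z/2
X(M) = -M/15 (X(M) = -M/(3*5) = -M/15)
d = -40 (d = -8*5 = -40)
P(J) = -75/7 (P(J) = -5 + (1/7)*(-40) = -5 - 40/7 = -75/7)
R = -31723/7 (R = (-75/7 - 9053)/2 = (1/2)*(-63446/7) = -31723/7 ≈ -4531.9)
n = 31667/7 (n = (1/2)*(-16) - 1*(-31723/7) = -8 + 31723/7 = 31667/7 ≈ 4523.9)
n - 22847 = 31667/7 - 22847 = -128262/7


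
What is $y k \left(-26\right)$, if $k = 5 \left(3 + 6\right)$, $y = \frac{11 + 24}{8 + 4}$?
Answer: $- \frac{6825}{2} \approx -3412.5$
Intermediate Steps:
$y = \frac{35}{12} \approx 2.9167$
$k = 45$ ($k = 5 \cdot 9 = 45$)
$y k \left(-26\right) = \frac{35}{12} \cdot 45 \left(-26\right) = \frac{525}{4} \left(-26\right) = - \frac{6825}{2}$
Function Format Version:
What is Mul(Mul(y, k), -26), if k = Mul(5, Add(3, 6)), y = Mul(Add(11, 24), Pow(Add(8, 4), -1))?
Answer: Rational(-6825, 2) ≈ -3412.5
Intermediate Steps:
y = Rational(35, 12) (y = Mul(35, Pow(12, -1)) = Mul(35, Rational(1, 12)) = Rational(35, 12) ≈ 2.9167)
k = 45 (k = Mul(5, 9) = 45)
Mul(Mul(y, k), -26) = Mul(Mul(Rational(35, 12), 45), -26) = Mul(Rational(525, 4), -26) = Rational(-6825, 2)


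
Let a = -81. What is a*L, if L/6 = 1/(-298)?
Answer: 243/149 ≈ 1.6309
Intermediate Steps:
L = -3/149 (L = 6/(-298) = 6*(-1/298) = -3/149 ≈ -0.020134)
a*L = -81*(-3/149) = 243/149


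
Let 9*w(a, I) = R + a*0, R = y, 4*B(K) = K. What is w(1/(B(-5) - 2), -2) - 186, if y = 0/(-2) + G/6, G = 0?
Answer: -186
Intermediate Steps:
B(K) = K/4
y = 0 (y = 0/(-2) + 0/6 = 0*(-½) + 0*(⅙) = 0 + 0 = 0)
R = 0
w(a, I) = 0 (w(a, I) = (0 + a*0)/9 = (0 + 0)/9 = (⅑)*0 = 0)
w(1/(B(-5) - 2), -2) - 186 = 0 - 186 = -186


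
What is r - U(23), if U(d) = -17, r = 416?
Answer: 433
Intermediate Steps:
r - U(23) = 416 - 1*(-17) = 416 + 17 = 433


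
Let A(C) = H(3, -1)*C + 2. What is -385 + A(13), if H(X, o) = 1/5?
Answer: -1902/5 ≈ -380.40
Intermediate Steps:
H(X, o) = ⅕
A(C) = 2 + C/5 (A(C) = C/5 + 2 = 2 + C/5)
-385 + A(13) = -385 + (2 + (⅕)*13) = -385 + (2 + 13/5) = -385 + 23/5 = -1902/5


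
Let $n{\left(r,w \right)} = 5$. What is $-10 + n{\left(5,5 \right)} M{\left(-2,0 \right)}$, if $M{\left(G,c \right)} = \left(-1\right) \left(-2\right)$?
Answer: $0$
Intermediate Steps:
$M{\left(G,c \right)} = 2$
$-10 + n{\left(5,5 \right)} M{\left(-2,0 \right)} = -10 + 5 \cdot 2 = -10 + 10 = 0$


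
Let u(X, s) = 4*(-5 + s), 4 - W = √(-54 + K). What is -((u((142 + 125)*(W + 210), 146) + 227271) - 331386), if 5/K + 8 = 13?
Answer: 103551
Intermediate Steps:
K = 1 (K = 5/(-8 + 13) = 5/5 = 5*(⅕) = 1)
W = 4 - I*√53 (W = 4 - √(-54 + 1) = 4 - √(-53) = 4 - I*√53 ≈ 4.0 - 7.2801*I)
u(X, s) = -20 + 4*s
-((u((142 + 125)*(W + 210), 146) + 227271) - 331386) = -(((-20 + 4*146) + 227271) - 331386) = -(((-20 + 584) + 227271) - 331386) = -((564 + 227271) - 331386) = -(227835 - 331386) = -1*(-103551) = 103551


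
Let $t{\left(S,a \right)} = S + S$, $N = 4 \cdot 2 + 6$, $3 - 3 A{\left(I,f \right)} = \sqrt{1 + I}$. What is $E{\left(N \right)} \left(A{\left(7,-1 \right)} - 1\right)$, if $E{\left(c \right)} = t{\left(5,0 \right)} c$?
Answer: $- \frac{280 \sqrt{2}}{3} \approx -131.99$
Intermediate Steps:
$A{\left(I,f \right)} = 1 - \frac{\sqrt{1 + I}}{3}$
$N = 14$ ($N = 8 + 6 = 14$)
$t{\left(S,a \right)} = 2 S$
$E{\left(c \right)} = 10 c$ ($E{\left(c \right)} = 2 \cdot 5 c = 10 c$)
$E{\left(N \right)} \left(A{\left(7,-1 \right)} - 1\right) = 10 \cdot 14 \left(\left(1 - \frac{\sqrt{1 + 7}}{3}\right) - 1\right) = 140 \left(\left(1 - \frac{\sqrt{8}}{3}\right) - 1\right) = 140 \left(\left(1 - \frac{2 \sqrt{2}}{3}\right) - 1\right) = 140 \left(- \frac{2 \sqrt{2}}{3}\right) = - \frac{280 \sqrt{2}}{3}$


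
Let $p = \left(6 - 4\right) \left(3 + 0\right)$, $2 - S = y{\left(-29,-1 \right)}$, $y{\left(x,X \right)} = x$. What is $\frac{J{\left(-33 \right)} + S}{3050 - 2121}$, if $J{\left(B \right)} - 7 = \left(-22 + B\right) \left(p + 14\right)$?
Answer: $- \frac{1062}{929} \approx -1.1432$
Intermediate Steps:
$S = 31$ ($S = 2 - -29 = 2 + 29 = 31$)
$p = 6$ ($p = 2 \cdot 3 = 6$)
$J{\left(B \right)} = -433 + 20 B$ ($J{\left(B \right)} = 7 + \left(-22 + B\right) \left(6 + 14\right) = 7 + \left(-22 + B\right) 20 = 7 + \left(-440 + 20 B\right) = -433 + 20 B$)
$\frac{J{\left(-33 \right)} + S}{3050 - 2121} = \frac{\left(-433 + 20 \left(-33\right)\right) + 31}{3050 - 2121} = \frac{\left(-433 - 660\right) + 31}{929} = \left(-1093 + 31\right) \frac{1}{929} = \left(-1062\right) \frac{1}{929} = - \frac{1062}{929}$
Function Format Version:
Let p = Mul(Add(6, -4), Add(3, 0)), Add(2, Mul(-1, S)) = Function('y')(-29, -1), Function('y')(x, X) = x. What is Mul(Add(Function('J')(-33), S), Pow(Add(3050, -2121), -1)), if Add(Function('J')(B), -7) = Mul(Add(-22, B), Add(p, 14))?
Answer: Rational(-1062, 929) ≈ -1.1432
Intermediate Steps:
S = 31 (S = Add(2, Mul(-1, -29)) = Add(2, 29) = 31)
p = 6 (p = Mul(2, 3) = 6)
Function('J')(B) = Add(-433, Mul(20, B)) (Function('J')(B) = Add(7, Mul(Add(-22, B), Add(6, 14))) = Add(7, Mul(Add(-22, B), 20)) = Add(7, Add(-440, Mul(20, B))) = Add(-433, Mul(20, B)))
Mul(Add(Function('J')(-33), S), Pow(Add(3050, -2121), -1)) = Mul(Add(Add(-433, Mul(20, -33)), 31), Pow(Add(3050, -2121), -1)) = Mul(Add(Add(-433, -660), 31), Pow(929, -1)) = Mul(Add(-1093, 31), Rational(1, 929)) = Mul(-1062, Rational(1, 929)) = Rational(-1062, 929)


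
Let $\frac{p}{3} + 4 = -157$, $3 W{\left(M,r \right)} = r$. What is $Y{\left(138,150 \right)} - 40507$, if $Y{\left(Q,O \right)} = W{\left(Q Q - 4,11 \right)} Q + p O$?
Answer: $-112451$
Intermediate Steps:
$W{\left(M,r \right)} = \frac{r}{3}$
$p = -483$ ($p = -12 + 3 \left(-157\right) = -12 - 471 = -483$)
$Y{\left(Q,O \right)} = - 483 O + \frac{11 Q}{3}$ ($Y{\left(Q,O \right)} = \frac{1}{3} \cdot 11 Q - 483 O = \frac{11 Q}{3} - 483 O = - 483 O + \frac{11 Q}{3}$)
$Y{\left(138,150 \right)} - 40507 = \left(\left(-483\right) 150 + \frac{11}{3} \cdot 138\right) - 40507 = \left(-72450 + 506\right) - 40507 = -71944 - 40507 = -112451$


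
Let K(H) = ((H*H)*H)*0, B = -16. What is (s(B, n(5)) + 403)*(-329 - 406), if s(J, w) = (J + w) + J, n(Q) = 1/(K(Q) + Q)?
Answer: -272832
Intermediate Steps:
K(H) = 0 (K(H) = (H²*H)*0 = H³*0 = 0)
n(Q) = 1/Q (n(Q) = 1/(0 + Q) = 1/Q)
s(J, w) = w + 2*J
(s(B, n(5)) + 403)*(-329 - 406) = ((1/5 + 2*(-16)) + 403)*(-329 - 406) = ((⅕ - 32) + 403)*(-735) = (-159/5 + 403)*(-735) = (1856/5)*(-735) = -272832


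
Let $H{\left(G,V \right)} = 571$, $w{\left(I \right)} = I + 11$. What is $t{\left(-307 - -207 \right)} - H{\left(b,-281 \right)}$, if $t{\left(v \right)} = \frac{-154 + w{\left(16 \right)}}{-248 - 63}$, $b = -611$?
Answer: $- \frac{177454}{311} \approx -570.59$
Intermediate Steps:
$w{\left(I \right)} = 11 + I$
$t{\left(v \right)} = \frac{127}{311}$ ($t{\left(v \right)} = \frac{-154 + \left(11 + 16\right)}{-248 - 63} = \frac{-154 + 27}{-311} = \left(-127\right) \left(- \frac{1}{311}\right) = \frac{127}{311}$)
$t{\left(-307 - -207 \right)} - H{\left(b,-281 \right)} = \frac{127}{311} - 571 = - \frac{177454}{311}$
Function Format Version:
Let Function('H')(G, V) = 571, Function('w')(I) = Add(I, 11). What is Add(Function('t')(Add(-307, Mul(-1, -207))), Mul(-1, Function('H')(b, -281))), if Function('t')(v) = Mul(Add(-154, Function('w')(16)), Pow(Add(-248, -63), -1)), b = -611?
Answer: Rational(-177454, 311) ≈ -570.59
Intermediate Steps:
Function('w')(I) = Add(11, I)
Function('t')(v) = Rational(127, 311) (Function('t')(v) = Mul(Add(-154, Add(11, 16)), Pow(Add(-248, -63), -1)) = Mul(Add(-154, 27), Pow(-311, -1)) = Mul(-127, Rational(-1, 311)) = Rational(127, 311))
Add(Function('t')(Add(-307, Mul(-1, -207))), Mul(-1, Function('H')(b, -281))) = Add(Rational(127, 311), Mul(-1, 571)) = Add(Rational(127, 311), -571) = Rational(-177454, 311)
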